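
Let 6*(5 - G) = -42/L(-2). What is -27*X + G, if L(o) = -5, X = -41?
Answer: 5553/5 ≈ 1110.6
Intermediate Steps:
G = 18/5 (G = 5 - (-7)/(-5) = 5 - (-7)*(-1)/5 = 5 - ⅙*42/5 = 5 - 7/5 = 18/5 ≈ 3.6000)
-27*X + G = -27*(-41) + 18/5 = 1107 + 18/5 = 5553/5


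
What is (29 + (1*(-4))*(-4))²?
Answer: 2025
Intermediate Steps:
(29 + (1*(-4))*(-4))² = (29 - 4*(-4))² = (29 + 16)² = 45² = 2025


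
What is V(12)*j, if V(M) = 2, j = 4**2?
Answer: 32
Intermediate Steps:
j = 16
V(12)*j = 2*16 = 32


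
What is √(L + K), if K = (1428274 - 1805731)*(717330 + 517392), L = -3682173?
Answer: I*√466058144127 ≈ 6.8268e+5*I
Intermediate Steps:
K = -466054461954 (K = -377457*1234722 = -466054461954)
√(L + K) = √(-3682173 - 466054461954) = √(-466058144127) = I*√466058144127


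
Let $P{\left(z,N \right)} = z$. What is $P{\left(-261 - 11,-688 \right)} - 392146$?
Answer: $-392418$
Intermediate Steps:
$P{\left(-261 - 11,-688 \right)} - 392146 = \left(-261 - 11\right) - 392146 = -272 - 392146 = -392418$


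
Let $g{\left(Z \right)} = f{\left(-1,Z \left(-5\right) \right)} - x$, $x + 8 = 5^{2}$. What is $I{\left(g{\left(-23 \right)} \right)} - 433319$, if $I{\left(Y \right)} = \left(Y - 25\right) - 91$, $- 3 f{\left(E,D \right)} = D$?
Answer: $- \frac{1300471}{3} \approx -4.3349 \cdot 10^{5}$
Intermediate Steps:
$f{\left(E,D \right)} = - \frac{D}{3}$
$x = 17$ ($x = -8 + 5^{2} = -8 + 25 = 17$)
$g{\left(Z \right)} = -17 + \frac{5 Z}{3}$ ($g{\left(Z \right)} = - \frac{Z \left(-5\right)}{3} - 17 = - \frac{\left(-5\right) Z}{3} - 17 = \frac{5 Z}{3} - 17 = -17 + \frac{5 Z}{3}$)
$I{\left(Y \right)} = -116 + Y$ ($I{\left(Y \right)} = \left(-25 + Y\right) - 91 = -116 + Y$)
$I{\left(g{\left(-23 \right)} \right)} - 433319 = \left(-116 + \left(-17 + \frac{5}{3} \left(-23\right)\right)\right) - 433319 = \left(-116 - \frac{166}{3}\right) - 433319 = - \frac{514}{3} - 433319 = - \frac{1300471}{3}$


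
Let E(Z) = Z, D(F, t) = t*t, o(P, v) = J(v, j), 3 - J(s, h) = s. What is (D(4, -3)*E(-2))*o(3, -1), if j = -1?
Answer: -72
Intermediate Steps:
J(s, h) = 3 - s
o(P, v) = 3 - v
D(F, t) = t²
(D(4, -3)*E(-2))*o(3, -1) = ((-3)²*(-2))*(3 - 1*(-1)) = (9*(-2))*(3 + 1) = -18*4 = -72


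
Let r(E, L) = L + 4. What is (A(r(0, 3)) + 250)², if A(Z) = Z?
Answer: 66049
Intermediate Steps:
r(E, L) = 4 + L
(A(r(0, 3)) + 250)² = ((4 + 3) + 250)² = (7 + 250)² = 257² = 66049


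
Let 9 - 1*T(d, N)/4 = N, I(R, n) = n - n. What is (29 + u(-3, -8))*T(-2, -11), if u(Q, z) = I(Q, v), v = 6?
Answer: 2320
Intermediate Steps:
I(R, n) = 0
T(d, N) = 36 - 4*N
u(Q, z) = 0
(29 + u(-3, -8))*T(-2, -11) = (29 + 0)*(36 - 4*(-11)) = 29*(36 + 44) = 29*80 = 2320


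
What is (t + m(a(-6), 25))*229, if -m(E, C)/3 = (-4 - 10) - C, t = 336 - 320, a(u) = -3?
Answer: 30457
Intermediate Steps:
t = 16
m(E, C) = 42 + 3*C (m(E, C) = -3*((-4 - 10) - C) = -3*(-14 - C) = 42 + 3*C)
(t + m(a(-6), 25))*229 = (16 + (42 + 3*25))*229 = (16 + (42 + 75))*229 = (16 + 117)*229 = 133*229 = 30457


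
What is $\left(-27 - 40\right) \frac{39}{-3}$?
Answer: $871$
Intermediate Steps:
$\left(-27 - 40\right) \frac{39}{-3} = - 67 \cdot 39 \left(- \frac{1}{3}\right) = \left(-67\right) \left(-13\right) = 871$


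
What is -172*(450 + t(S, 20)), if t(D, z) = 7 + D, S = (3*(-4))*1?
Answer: -76540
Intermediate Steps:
S = -12 (S = -12*1 = -12)
-172*(450 + t(S, 20)) = -172*(450 + (7 - 12)) = -172*(450 - 5) = -172*445 = -76540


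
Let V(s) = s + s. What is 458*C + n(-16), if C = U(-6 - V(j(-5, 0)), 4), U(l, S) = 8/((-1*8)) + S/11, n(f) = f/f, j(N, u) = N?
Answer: -3195/11 ≈ -290.45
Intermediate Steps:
V(s) = 2*s
n(f) = 1
U(l, S) = -1 + S/11 (U(l, S) = 8/(-8) + S*(1/11) = 8*(-1/8) + S/11 = -1 + S/11)
C = -7/11 (C = -1 + (1/11)*4 = -1 + 4/11 = -7/11 ≈ -0.63636)
458*C + n(-16) = 458*(-7/11) + 1 = -3206/11 + 1 = -3195/11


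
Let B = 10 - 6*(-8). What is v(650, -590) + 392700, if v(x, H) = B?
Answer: 392758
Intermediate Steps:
B = 58 (B = 10 + 48 = 58)
v(x, H) = 58
v(650, -590) + 392700 = 58 + 392700 = 392758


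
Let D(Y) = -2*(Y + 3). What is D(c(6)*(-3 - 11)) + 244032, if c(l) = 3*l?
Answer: 244530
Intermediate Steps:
D(Y) = -6 - 2*Y (D(Y) = -2*(3 + Y) = -6 - 2*Y)
D(c(6)*(-3 - 11)) + 244032 = (-6 - 2*3*6*(-3 - 11)) + 244032 = (-6 - 36*(-14)) + 244032 = (-6 - 2*(-252)) + 244032 = (-6 + 504) + 244032 = 498 + 244032 = 244530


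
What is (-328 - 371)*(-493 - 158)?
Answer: 455049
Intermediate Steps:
(-328 - 371)*(-493 - 158) = -699*(-651) = 455049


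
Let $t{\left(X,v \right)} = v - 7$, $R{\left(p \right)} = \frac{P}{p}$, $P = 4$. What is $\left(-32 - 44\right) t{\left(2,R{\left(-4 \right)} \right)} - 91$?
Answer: $517$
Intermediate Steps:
$R{\left(p \right)} = \frac{4}{p}$
$t{\left(X,v \right)} = -7 + v$
$\left(-32 - 44\right) t{\left(2,R{\left(-4 \right)} \right)} - 91 = \left(-32 - 44\right) \left(-7 + \frac{4}{-4}\right) - 91 = - 76 \left(-7 + 4 \left(- \frac{1}{4}\right)\right) - 91 = - 76 \left(-7 - 1\right) - 91 = \left(-76\right) \left(-8\right) - 91 = 608 - 91 = 517$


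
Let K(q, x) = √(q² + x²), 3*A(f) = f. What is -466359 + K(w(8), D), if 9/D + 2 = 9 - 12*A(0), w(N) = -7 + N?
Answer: -466359 + √130/7 ≈ -4.6636e+5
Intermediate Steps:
A(f) = f/3
D = 9/7 (D = 9/(-2 + (9 - 4*0)) = 9/(-2 + (9 - 12*0)) = 9/(-2 + (9 + 0)) = 9/(-2 + 9) = 9/7 ≈ 1.2857)
-466359 + K(w(8), D) = -466359 + √((-7 + 8)² + (9/7)²) = -466359 + √(1² + 81/49) = -466359 + √(1 + 81/49) = -466359 + √(130/49) = -466359 + √130/7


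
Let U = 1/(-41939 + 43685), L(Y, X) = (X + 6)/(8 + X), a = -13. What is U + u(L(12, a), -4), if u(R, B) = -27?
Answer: -47141/1746 ≈ -26.999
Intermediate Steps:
L(Y, X) = (6 + X)/(8 + X)
U = 1/1746 ≈ 0.00057274
U + u(L(12, a), -4) = 1/1746 - 27 = -47141/1746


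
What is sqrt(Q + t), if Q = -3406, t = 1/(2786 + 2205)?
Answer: I*sqrt(84843730895)/4991 ≈ 58.361*I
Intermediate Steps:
t = 1/4991 ≈ 0.00020036
sqrt(Q + t) = sqrt(-3406 + 1/4991) = sqrt(-16999345/4991) = I*sqrt(84843730895)/4991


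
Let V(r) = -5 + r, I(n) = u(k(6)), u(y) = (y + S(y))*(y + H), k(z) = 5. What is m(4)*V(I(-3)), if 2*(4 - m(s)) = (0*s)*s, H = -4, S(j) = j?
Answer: 20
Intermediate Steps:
m(s) = 4 (m(s) = 4 - 0*s*s/2 = 4 - 0*s = 4 - 1/2*0 = 4 + 0 = 4)
u(y) = 2*y*(-4 + y) (u(y) = (y + y)*(y - 4) = (2*y)*(-4 + y) = 2*y*(-4 + y))
I(n) = 10 (I(n) = 2*5*(-4 + 5) = 2*5*1 = 10)
m(4)*V(I(-3)) = 4*(-5 + 10) = 4*5 = 20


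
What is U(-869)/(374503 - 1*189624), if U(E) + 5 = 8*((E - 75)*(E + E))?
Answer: 13125371/184879 ≈ 70.994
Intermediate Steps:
U(E) = -5 + 16*E*(-75 + E) (U(E) = -5 + 8*((E - 75)*(E + E)) = -5 + 8*((-75 + E)*(2*E)) = -5 + 8*(2*E*(-75 + E)) = -5 + 16*E*(-75 + E))
U(-869)/(374503 - 1*189624) = (-5 - 1200*(-869) + 16*(-869)**2)/(374503 - 1*189624) = (-5 + 1042800 + 16*755161)/(374503 - 189624) = (-5 + 1042800 + 12082576)/184879 = 13125371*(1/184879) = 13125371/184879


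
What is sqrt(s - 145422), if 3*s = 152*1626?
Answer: I*sqrt(63038) ≈ 251.07*I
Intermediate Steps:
s = 82384 (s = (152*1626)/3 = (1/3)*247152 = 82384)
sqrt(s - 145422) = sqrt(82384 - 145422) = sqrt(-63038) = I*sqrt(63038)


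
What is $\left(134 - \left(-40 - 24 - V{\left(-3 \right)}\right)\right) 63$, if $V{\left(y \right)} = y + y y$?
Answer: $12852$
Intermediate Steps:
$V{\left(y \right)} = y + y^{2}$
$\left(134 - \left(-40 - 24 - V{\left(-3 \right)}\right)\right) 63 = \left(134 - \left(-40 - 24 + 3 \left(1 - 3\right)\right)\right) 63 = \left(134 - -70\right) 63 = \left(134 + \left(6 - -64\right)\right) 63 = \left(134 + \left(6 + 64\right)\right) 63 = \left(134 + 70\right) 63 = 204 \cdot 63 = 12852$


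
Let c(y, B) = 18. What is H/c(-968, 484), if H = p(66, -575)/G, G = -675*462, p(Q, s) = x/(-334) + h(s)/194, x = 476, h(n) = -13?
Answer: 48343/181859693400 ≈ 2.6583e-7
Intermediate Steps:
p(Q, s) = -48343/32398 (p(Q, s) = 476/(-334) - 13/194 = 476*(-1/334) - 13*1/194 = -238/167 - 13/194 = -48343/32398)
G = -311850
H = 48343/10103316300 (H = -48343/32398/(-311850) = -48343/32398*(-1/311850) = 48343/10103316300 ≈ 4.7849e-6)
H/c(-968, 484) = (48343/10103316300)/18 = (48343/10103316300)*(1/18) = 48343/181859693400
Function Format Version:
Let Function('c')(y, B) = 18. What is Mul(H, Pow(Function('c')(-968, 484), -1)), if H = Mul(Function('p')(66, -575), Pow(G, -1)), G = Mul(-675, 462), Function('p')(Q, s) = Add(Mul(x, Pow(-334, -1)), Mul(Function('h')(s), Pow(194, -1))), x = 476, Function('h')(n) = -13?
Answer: Rational(48343, 181859693400) ≈ 2.6583e-7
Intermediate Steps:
Function('p')(Q, s) = Rational(-48343, 32398) (Function('p')(Q, s) = Add(Mul(476, Pow(-334, -1)), Mul(-13, Pow(194, -1))) = Add(Mul(476, Rational(-1, 334)), Mul(-13, Rational(1, 194))) = Add(Rational(-238, 167), Rational(-13, 194)) = Rational(-48343, 32398))
G = -311850
H = Rational(48343, 10103316300) (H = Mul(Rational(-48343, 32398), Pow(-311850, -1)) = Mul(Rational(-48343, 32398), Rational(-1, 311850)) = Rational(48343, 10103316300) ≈ 4.7849e-6)
Mul(H, Pow(Function('c')(-968, 484), -1)) = Mul(Rational(48343, 10103316300), Pow(18, -1)) = Mul(Rational(48343, 10103316300), Rational(1, 18)) = Rational(48343, 181859693400)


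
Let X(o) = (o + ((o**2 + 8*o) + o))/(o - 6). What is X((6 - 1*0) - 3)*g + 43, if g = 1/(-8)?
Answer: 357/8 ≈ 44.625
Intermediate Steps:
X(o) = (o**2 + 10*o)/(-6 + o) (X(o) = (o + (o**2 + 9*o))/(-6 + o) = (o**2 + 10*o)/(-6 + o))
g = -1/8 ≈ -0.12500
X((6 - 1*0) - 3)*g + 43 = (((6 - 1*0) - 3)*(10 + ((6 - 1*0) - 3))/(-6 + ((6 - 1*0) - 3)))*(-1/8) + 43 = (((6 + 0) - 3)*(10 + ((6 + 0) - 3))/(-6 + ((6 + 0) - 3)))*(-1/8) + 43 = ((6 - 3)*(10 + (6 - 3))/(-6 + (6 - 3)))*(-1/8) + 43 = (3*(10 + 3)/(-6 + 3))*(-1/8) + 43 = (3*13/(-3))*(-1/8) + 43 = (3*(-1/3)*13)*(-1/8) + 43 = -13*(-1/8) + 43 = 13/8 + 43 = 357/8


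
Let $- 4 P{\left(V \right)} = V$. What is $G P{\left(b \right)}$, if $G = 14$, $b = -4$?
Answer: $14$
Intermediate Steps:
$P{\left(V \right)} = - \frac{V}{4}$
$G P{\left(b \right)} = 14 \left(\left(- \frac{1}{4}\right) \left(-4\right)\right) = 14 \cdot 1 = 14$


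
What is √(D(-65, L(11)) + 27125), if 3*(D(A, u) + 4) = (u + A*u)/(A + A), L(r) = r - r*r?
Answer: √41223585/39 ≈ 164.63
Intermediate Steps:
L(r) = r - r²
D(A, u) = -4 + (u + A*u)/(6*A) (D(A, u) = -4 + ((u + A*u)/(A + A))/3 = -4 + ((u + A*u)/((2*A)))/3 = -4 + ((u + A*u)*(1/(2*A)))/3 = -4 + ((u + A*u)/(2*A))/3 = -4 + (u + A*u)/(6*A))
√(D(-65, L(11)) + 27125) = √((⅙)*(11*(1 - 1*11) - 65*(-24 + 11*(1 - 1*11)))/(-65) + 27125) = √((⅙)*(-1/65)*(11*(1 - 11) - 65*(-24 + 11*(1 - 11))) + 27125) = √((⅙)*(-1/65)*(11*(-10) - 65*(-24 + 11*(-10))) + 27125) = √((⅙)*(-1/65)*(-110 - 65*(-24 - 110)) + 27125) = √((⅙)*(-1/65)*(-110 - 65*(-134)) + 27125) = √((⅙)*(-1/65)*(-110 + 8710) + 27125) = √((⅙)*(-1/65)*8600 + 27125) = √(-860/39 + 27125) = √(1057015/39) = √41223585/39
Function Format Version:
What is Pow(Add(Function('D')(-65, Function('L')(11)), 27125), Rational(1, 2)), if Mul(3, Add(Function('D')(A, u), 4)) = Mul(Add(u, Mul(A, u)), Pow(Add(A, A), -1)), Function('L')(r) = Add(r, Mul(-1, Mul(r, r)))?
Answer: Mul(Rational(1, 39), Pow(41223585, Rational(1, 2))) ≈ 164.63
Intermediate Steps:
Function('L')(r) = Add(r, Mul(-1, Pow(r, 2)))
Function('D')(A, u) = Add(-4, Mul(Rational(1, 6), Pow(A, -1), Add(u, Mul(A, u)))) (Function('D')(A, u) = Add(-4, Mul(Rational(1, 3), Mul(Add(u, Mul(A, u)), Pow(Add(A, A), -1)))) = Add(-4, Mul(Rational(1, 3), Mul(Add(u, Mul(A, u)), Pow(Mul(2, A), -1)))) = Add(-4, Mul(Rational(1, 3), Mul(Add(u, Mul(A, u)), Mul(Rational(1, 2), Pow(A, -1))))) = Add(-4, Mul(Rational(1, 3), Mul(Rational(1, 2), Pow(A, -1), Add(u, Mul(A, u))))) = Add(-4, Mul(Rational(1, 6), Pow(A, -1), Add(u, Mul(A, u)))))
Pow(Add(Function('D')(-65, Function('L')(11)), 27125), Rational(1, 2)) = Pow(Add(Mul(Rational(1, 6), Pow(-65, -1), Add(Mul(11, Add(1, Mul(-1, 11))), Mul(-65, Add(-24, Mul(11, Add(1, Mul(-1, 11))))))), 27125), Rational(1, 2)) = Pow(Add(Mul(Rational(1, 6), Rational(-1, 65), Add(Mul(11, Add(1, -11)), Mul(-65, Add(-24, Mul(11, Add(1, -11)))))), 27125), Rational(1, 2)) = Pow(Add(Mul(Rational(1, 6), Rational(-1, 65), Add(Mul(11, -10), Mul(-65, Add(-24, Mul(11, -10))))), 27125), Rational(1, 2)) = Pow(Add(Mul(Rational(1, 6), Rational(-1, 65), Add(-110, Mul(-65, Add(-24, -110)))), 27125), Rational(1, 2)) = Pow(Add(Mul(Rational(1, 6), Rational(-1, 65), Add(-110, Mul(-65, -134))), 27125), Rational(1, 2)) = Pow(Add(Mul(Rational(1, 6), Rational(-1, 65), Add(-110, 8710)), 27125), Rational(1, 2)) = Pow(Add(Mul(Rational(1, 6), Rational(-1, 65), 8600), 27125), Rational(1, 2)) = Pow(Add(Rational(-860, 39), 27125), Rational(1, 2)) = Pow(Rational(1057015, 39), Rational(1, 2)) = Mul(Rational(1, 39), Pow(41223585, Rational(1, 2)))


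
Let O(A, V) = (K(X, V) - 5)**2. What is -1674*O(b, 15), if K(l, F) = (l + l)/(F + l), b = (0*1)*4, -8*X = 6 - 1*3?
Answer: -7218474/169 ≈ -42713.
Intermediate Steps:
X = -3/8 (X = -(6 - 1*3)/8 = -(6 - 3)/8 = -1/8*3 = -3/8 ≈ -0.37500)
b = 0 (b = 0*4 = 0)
K(l, F) = 2*l/(F + l) (K(l, F) = (2*l)/(F + l) = 2*l/(F + l))
O(A, V) = (-5 - 3/(4*(-3/8 + V)))**2 (O(A, V) = (2*(-3/8)/(V - 3/8) - 5)**2 = (2*(-3/8)/(-3/8 + V) - 5)**2 = (-3/(4*(-3/8 + V)) - 5)**2 = (-5 - 3/(4*(-3/8 + V)))**2)
-1674*O(b, 15) = -1674*(-9 + 40*15)**2/(-3 + 8*15)**2 = -1674*(-9 + 600)**2/(-3 + 120)**2 = -1674*591**2/117**2 = -584696394/13689 = -1674*38809/1521 = -7218474/169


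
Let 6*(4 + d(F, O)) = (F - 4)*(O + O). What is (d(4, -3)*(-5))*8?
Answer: 160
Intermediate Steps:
d(F, O) = -4 + O*(-4 + F)/3 (d(F, O) = -4 + ((F - 4)*(O + O))/6 = -4 + ((-4 + F)*(2*O))/6 = -4 + (2*O*(-4 + F))/6 = -4 + O*(-4 + F)/3)
(d(4, -3)*(-5))*8 = ((-4 - 4/3*(-3) + (⅓)*4*(-3))*(-5))*8 = ((-4 + 4 - 4)*(-5))*8 = -4*(-5)*8 = 20*8 = 160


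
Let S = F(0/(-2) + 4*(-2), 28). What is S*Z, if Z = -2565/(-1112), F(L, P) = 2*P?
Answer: 17955/139 ≈ 129.17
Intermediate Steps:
S = 56 (S = 2*28 = 56)
Z = 2565/1112 (Z = -2565*(-1/1112) = 2565/1112 ≈ 2.3067)
S*Z = 56*(2565/1112) = 17955/139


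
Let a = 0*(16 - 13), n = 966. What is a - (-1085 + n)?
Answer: 119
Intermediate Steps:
a = 0 (a = 0*3 = 0)
a - (-1085 + n) = 0 - (-1085 + 966) = 0 - 1*(-119) = 0 + 119 = 119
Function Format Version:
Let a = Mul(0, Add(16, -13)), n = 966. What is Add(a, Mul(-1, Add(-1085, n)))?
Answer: 119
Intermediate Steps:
a = 0 (a = Mul(0, 3) = 0)
Add(a, Mul(-1, Add(-1085, n))) = Add(0, Mul(-1, Add(-1085, 966))) = Add(0, Mul(-1, -119)) = Add(0, 119) = 119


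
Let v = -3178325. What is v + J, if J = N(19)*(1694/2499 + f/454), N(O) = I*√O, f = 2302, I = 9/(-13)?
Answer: -3178325 - 1397523*√19/351169 ≈ -3.1783e+6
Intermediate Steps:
I = -9/13 (I = 9*(-1/13) = -9/13 ≈ -0.69231)
N(O) = -9*√O/13
J = -1397523*√19/351169 (J = (-9*√19/13)*(1694/2499 + 2302/454) = (-9*√19/13)*(1694*(1/2499) + 2302*(1/454)) = (-9*√19/13)*(242/357 + 1151/227) = -9*√19/13*(465841/81039) = -1397523*√19/351169 ≈ -17.347)
v + J = -3178325 - 1397523*√19/351169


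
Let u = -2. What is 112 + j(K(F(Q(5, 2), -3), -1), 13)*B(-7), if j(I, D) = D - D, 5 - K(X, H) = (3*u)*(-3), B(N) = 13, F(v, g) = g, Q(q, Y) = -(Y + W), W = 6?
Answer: 112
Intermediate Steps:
Q(q, Y) = -6 - Y (Q(q, Y) = -(Y + 6) = -(6 + Y) = -6 - Y)
K(X, H) = -13 (K(X, H) = 5 - 3*(-2)*(-3) = 5 - (-6)*(-3) = 5 - 1*18 = 5 - 18 = -13)
j(I, D) = 0
112 + j(K(F(Q(5, 2), -3), -1), 13)*B(-7) = 112 + 0*13 = 112 + 0 = 112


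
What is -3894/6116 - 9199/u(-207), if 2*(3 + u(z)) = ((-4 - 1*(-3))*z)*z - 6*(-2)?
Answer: -2468567/11910354 ≈ -0.20726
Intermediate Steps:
u(z) = 3 - z²/2 (u(z) = -3 + (((-4 - 1*(-3))*z)*z - 6*(-2))/2 = -3 + (((-4 + 3)*z)*z + 12)/2 = -3 + ((-z)*z + 12)/2 = -3 + (-z² + 12)/2 = -3 + (12 - z²)/2 = -3 + (6 - z²/2) = 3 - z²/2)
-3894/6116 - 9199/u(-207) = -3894/6116 - 9199/(3 - ½*(-207)²) = -3894*1/6116 - 9199/(3 - ½*42849) = -177/278 - 9199/(3 - 42849/2) = -177/278 - 9199/(-42843/2) = -177/278 - 9199*(-2/42843) = -177/278 + 18398/42843 = -2468567/11910354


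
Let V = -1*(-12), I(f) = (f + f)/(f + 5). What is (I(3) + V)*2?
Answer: 51/2 ≈ 25.500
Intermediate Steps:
I(f) = 2*f/(5 + f) (I(f) = (2*f)/(5 + f) = 2*f/(5 + f))
V = 12
(I(3) + V)*2 = (2*3/(5 + 3) + 12)*2 = (2*3/8 + 12)*2 = (2*3*(⅛) + 12)*2 = (¾ + 12)*2 = (51/4)*2 = 51/2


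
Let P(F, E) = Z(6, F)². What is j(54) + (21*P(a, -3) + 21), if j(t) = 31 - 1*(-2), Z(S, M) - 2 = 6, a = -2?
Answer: 1398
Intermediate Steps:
Z(S, M) = 8 (Z(S, M) = 2 + 6 = 8)
P(F, E) = 64 (P(F, E) = 8² = 64)
j(t) = 33 (j(t) = 31 + 2 = 33)
j(54) + (21*P(a, -3) + 21) = 33 + (21*64 + 21) = 33 + (1344 + 21) = 33 + 1365 = 1398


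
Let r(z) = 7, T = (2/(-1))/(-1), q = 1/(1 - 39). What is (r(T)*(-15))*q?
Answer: 105/38 ≈ 2.7632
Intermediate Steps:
q = -1/38 (q = 1/(-38) = -1/38 ≈ -0.026316)
T = 2 (T = (2*(-1))*(-1) = -2*(-1) = 2)
(r(T)*(-15))*q = (7*(-15))*(-1/38) = -105*(-1/38) = 105/38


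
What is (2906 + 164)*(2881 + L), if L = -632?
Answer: 6904430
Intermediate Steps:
(2906 + 164)*(2881 + L) = (2906 + 164)*(2881 - 632) = 3070*2249 = 6904430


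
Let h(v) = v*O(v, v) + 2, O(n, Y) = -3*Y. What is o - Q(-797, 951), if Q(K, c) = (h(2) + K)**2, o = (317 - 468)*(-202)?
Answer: -620747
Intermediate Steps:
h(v) = 2 - 3*v**2 (h(v) = v*(-3*v) + 2 = -3*v**2 + 2 = 2 - 3*v**2)
o = 30502 (o = -151*(-202) = 30502)
Q(K, c) = (-10 + K)**2 (Q(K, c) = ((2 - 3*2**2) + K)**2 = ((2 - 3*4) + K)**2 = ((2 - 12) + K)**2 = (-10 + K)**2)
o - Q(-797, 951) = 30502 - (-10 - 797)**2 = 30502 - 1*(-807)**2 = 30502 - 1*651249 = 30502 - 651249 = -620747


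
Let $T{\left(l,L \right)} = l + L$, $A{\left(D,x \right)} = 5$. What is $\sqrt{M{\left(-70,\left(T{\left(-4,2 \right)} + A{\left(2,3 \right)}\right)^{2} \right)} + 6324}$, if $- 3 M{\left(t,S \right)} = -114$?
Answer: $\sqrt{6362} \approx 79.762$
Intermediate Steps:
$T{\left(l,L \right)} = L + l$
$M{\left(t,S \right)} = 38$ ($M{\left(t,S \right)} = \left(- \frac{1}{3}\right) \left(-114\right) = 38$)
$\sqrt{M{\left(-70,\left(T{\left(-4,2 \right)} + A{\left(2,3 \right)}\right)^{2} \right)} + 6324} = \sqrt{38 + 6324} = \sqrt{6362}$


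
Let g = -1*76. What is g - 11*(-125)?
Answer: 1299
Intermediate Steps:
g = -76
g - 11*(-125) = -76 - 11*(-125) = -76 + 1375 = 1299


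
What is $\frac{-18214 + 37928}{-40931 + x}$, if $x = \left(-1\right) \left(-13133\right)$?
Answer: $- \frac{9857}{13899} \approx -0.70919$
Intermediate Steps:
$x = 13133$
$\frac{-18214 + 37928}{-40931 + x} = \frac{-18214 + 37928}{-40931 + 13133} = \frac{19714}{-27798} = 19714 \left(- \frac{1}{27798}\right) = - \frac{9857}{13899}$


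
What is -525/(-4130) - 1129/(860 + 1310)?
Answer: -25168/64015 ≈ -0.39316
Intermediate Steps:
-525/(-4130) - 1129/(860 + 1310) = -525*(-1/4130) - 1129/2170 = 15/118 - 1129*1/2170 = 15/118 - 1129/2170 = -25168/64015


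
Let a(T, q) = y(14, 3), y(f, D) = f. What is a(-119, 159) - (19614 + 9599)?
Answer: -29199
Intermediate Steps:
a(T, q) = 14
a(-119, 159) - (19614 + 9599) = 14 - (19614 + 9599) = 14 - 1*29213 = 14 - 29213 = -29199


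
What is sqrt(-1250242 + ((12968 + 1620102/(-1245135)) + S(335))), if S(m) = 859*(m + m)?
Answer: I*sqrt(113993802016843130)/415045 ≈ 813.48*I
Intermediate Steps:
S(m) = 1718*m (S(m) = 859*(2*m) = 1718*m)
sqrt(-1250242 + ((12968 + 1620102/(-1245135)) + S(335))) = sqrt(-1250242 + ((12968 + 1620102/(-1245135)) + 1718*335)) = sqrt(-1250242 + ((12968 + 1620102*(-1/1245135)) + 575530)) = sqrt(-1250242 + ((12968 - 540034/415045) + 575530)) = sqrt(-1250242 + (5381763526/415045 + 575530)) = sqrt(-1250242 + 244252612376/415045) = sqrt(-274654078514/415045) = I*sqrt(113993802016843130)/415045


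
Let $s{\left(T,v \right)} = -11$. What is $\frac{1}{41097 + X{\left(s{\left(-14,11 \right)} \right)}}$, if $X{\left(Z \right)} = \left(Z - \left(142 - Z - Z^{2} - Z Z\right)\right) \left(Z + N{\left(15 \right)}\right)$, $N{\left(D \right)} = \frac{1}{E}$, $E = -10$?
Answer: $\frac{5}{201156} \approx 2.4856 \cdot 10^{-5}$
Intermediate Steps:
$N{\left(D \right)} = - \frac{1}{10}$ ($N{\left(D \right)} = \frac{1}{-10} = - \frac{1}{10}$)
$X{\left(Z \right)} = \left(- \frac{1}{10} + Z\right) \left(-142 + 2 Z + 2 Z^{2}\right)$ ($X{\left(Z \right)} = \left(Z - \left(142 - Z - Z^{2} - Z Z\right)\right) \left(Z - \frac{1}{10}\right) = \left(Z - \left(142 - Z - 2 Z^{2}\right)\right) \left(- \frac{1}{10} + Z\right) = \left(Z + \left(-142 + Z + 2 Z^{2}\right)\right) \left(- \frac{1}{10} + Z\right) = \left(-142 + 2 Z + 2 Z^{2}\right) \left(- \frac{1}{10} + Z\right) = \left(- \frac{1}{10} + Z\right) \left(-142 + 2 Z + 2 Z^{2}\right)$)
$\frac{1}{41097 + X{\left(s{\left(-14,11 \right)} \right)}} = \frac{1}{41097 + \left(\frac{71}{5} + 2 \left(-11\right)^{3} - - \frac{7821}{5} + \frac{9 \left(-11\right)^{2}}{5}\right)} = \frac{1}{41097 + \left(\frac{71}{5} + 2 \left(-1331\right) + \frac{7821}{5} + \frac{9}{5} \cdot 121\right)} = \frac{1}{41097 + \left(\frac{71}{5} - 2662 + \frac{7821}{5} + \frac{1089}{5}\right)} = \frac{1}{41097 - \frac{4329}{5}} = \frac{1}{\frac{201156}{5}} = \frac{5}{201156}$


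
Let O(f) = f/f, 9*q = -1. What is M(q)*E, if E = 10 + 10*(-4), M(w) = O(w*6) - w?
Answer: -100/3 ≈ -33.333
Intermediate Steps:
q = -⅑ (q = (⅑)*(-1) = -⅑ ≈ -0.11111)
O(f) = 1
M(w) = 1 - w
E = -30 (E = 10 - 40 = -30)
M(q)*E = (1 - 1*(-⅑))*(-30) = (1 + ⅑)*(-30) = (10/9)*(-30) = -100/3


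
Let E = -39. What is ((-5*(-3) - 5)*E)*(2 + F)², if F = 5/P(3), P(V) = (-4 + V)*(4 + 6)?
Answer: -1755/2 ≈ -877.50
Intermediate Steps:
P(V) = -40 + 10*V (P(V) = (-4 + V)*10 = -40 + 10*V)
F = -½ (F = 5/(-40 + 10*3) = 5/(-40 + 30) = 5/(-10) = 5*(-⅒) = -½ ≈ -0.50000)
((-5*(-3) - 5)*E)*(2 + F)² = ((-5*(-3) - 5)*(-39))*(2 - ½)² = ((15 - 5)*(-39))*(3/2)² = (10*(-39))*(9/4) = -390*9/4 = -1755/2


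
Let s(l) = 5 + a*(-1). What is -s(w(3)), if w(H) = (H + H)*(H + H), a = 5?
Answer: 0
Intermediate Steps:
w(H) = 4*H**2 (w(H) = (2*H)*(2*H) = 4*H**2)
s(l) = 0 (s(l) = 5 + 5*(-1) = 5 - 5 = 0)
-s(w(3)) = -1*0 = 0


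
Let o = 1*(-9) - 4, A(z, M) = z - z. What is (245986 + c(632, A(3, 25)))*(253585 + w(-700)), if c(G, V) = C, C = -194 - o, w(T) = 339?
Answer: 62415788820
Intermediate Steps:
A(z, M) = 0
o = -13 (o = -9 - 4 = -13)
C = -181 (C = -194 - 1*(-13) = -194 + 13 = -181)
c(G, V) = -181
(245986 + c(632, A(3, 25)))*(253585 + w(-700)) = (245986 - 181)*(253585 + 339) = 245805*253924 = 62415788820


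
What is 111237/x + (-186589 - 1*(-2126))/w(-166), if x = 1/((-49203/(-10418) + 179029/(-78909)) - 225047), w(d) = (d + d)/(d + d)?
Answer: -6859786480227457713/274024654 ≈ -2.5033e+10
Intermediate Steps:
w(d) = 1 (w(d) = (2*d)/((2*d)) = (2*d)*(1/(2*d)) = 1)
x = -822073962/185003261490809 (x = 1/((-49203*(-1/10418) + 179029*(-1/78909)) - 225047) = 1/((49203/10418 - 179029/78909) - 225047) = 1/(2017435405/822073962 - 225047) = 1/(-185003261490809/822073962) = -822073962/185003261490809 ≈ -4.4436e-6)
111237/x + (-186589 - 1*(-2126))/w(-166) = 111237/(-822073962/185003261490809) + (-186589 - 1*(-2126))/1 = 111237*(-185003261490809/822073962) + (-186589 + 2126)*1 = -6859735932817706911/274024654 - 184463*1 = -6859735932817706911/274024654 - 184463 = -6859786480227457713/274024654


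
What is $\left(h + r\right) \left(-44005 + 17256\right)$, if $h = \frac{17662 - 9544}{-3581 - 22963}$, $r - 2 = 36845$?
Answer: $- \frac{4360348471475}{4424} \approx -9.8561 \cdot 10^{8}$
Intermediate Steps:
$r = 36847$ ($r = 2 + 36845 = 36847$)
$h = - \frac{1353}{4424}$ ($h = \frac{8118}{-26544} = 8118 \left(- \frac{1}{26544}\right) = - \frac{1353}{4424} \approx -0.30583$)
$\left(h + r\right) \left(-44005 + 17256\right) = \left(- \frac{1353}{4424} + 36847\right) \left(-44005 + 17256\right) = \frac{163009775}{4424} \left(-26749\right) = - \frac{4360348471475}{4424}$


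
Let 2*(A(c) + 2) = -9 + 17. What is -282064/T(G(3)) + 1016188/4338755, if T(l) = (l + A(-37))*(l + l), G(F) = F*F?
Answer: -611802692548/429536745 ≈ -1424.3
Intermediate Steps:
G(F) = F**2
A(c) = 2 (A(c) = -2 + (-9 + 17)/2 = -2 + (1/2)*8 = -2 + 4 = 2)
T(l) = 2*l*(2 + l) (T(l) = (l + 2)*(l + l) = (2 + l)*(2*l) = 2*l*(2 + l))
-282064/T(G(3)) + 1016188/4338755 = -282064*1/(18*(2 + 3**2)) + 1016188/4338755 = -282064*1/(18*(2 + 9)) + 1016188*(1/4338755) = -282064/(2*9*11) + 1016188/4338755 = -282064/198 + 1016188/4338755 = -282064*1/198 + 1016188/4338755 = -141032/99 + 1016188/4338755 = -611802692548/429536745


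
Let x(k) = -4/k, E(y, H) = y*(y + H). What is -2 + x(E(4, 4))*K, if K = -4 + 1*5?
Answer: -17/8 ≈ -2.1250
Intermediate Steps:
E(y, H) = y*(H + y)
K = 1 (K = -4 + 5 = 1)
-2 + x(E(4, 4))*K = -2 - 4*1/(4*(4 + 4))*1 = -2 - 4/(4*8)*1 = -2 - 4/32*1 = -2 - 4*1/32*1 = -2 - ⅛*1 = -2 - ⅛ = -17/8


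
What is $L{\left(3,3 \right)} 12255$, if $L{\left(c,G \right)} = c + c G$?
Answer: $147060$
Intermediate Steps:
$L{\left(c,G \right)} = c + G c$
$L{\left(3,3 \right)} 12255 = 3 \left(1 + 3\right) 12255 = 3 \cdot 4 \cdot 12255 = 12 \cdot 12255 = 147060$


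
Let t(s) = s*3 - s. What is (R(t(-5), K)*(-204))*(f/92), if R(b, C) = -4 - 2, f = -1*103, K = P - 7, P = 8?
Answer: -31518/23 ≈ -1370.3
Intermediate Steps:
K = 1 (K = 8 - 7 = 1)
t(s) = 2*s (t(s) = 3*s - s = 2*s)
f = -103
R(b, C) = -6
(R(t(-5), K)*(-204))*(f/92) = (-6*(-204))*(-103/92) = 1224*(-103*1/92) = 1224*(-103/92) = -31518/23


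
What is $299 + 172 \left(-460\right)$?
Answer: $-78821$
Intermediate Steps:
$299 + 172 \left(-460\right) = 299 - 79120 = -78821$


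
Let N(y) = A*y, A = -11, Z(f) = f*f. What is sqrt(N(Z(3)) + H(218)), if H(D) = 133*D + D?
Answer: sqrt(29113) ≈ 170.63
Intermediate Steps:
Z(f) = f**2
H(D) = 134*D
N(y) = -11*y
sqrt(N(Z(3)) + H(218)) = sqrt(-11*3**2 + 134*218) = sqrt(-11*9 + 29212) = sqrt(-99 + 29212) = sqrt(29113)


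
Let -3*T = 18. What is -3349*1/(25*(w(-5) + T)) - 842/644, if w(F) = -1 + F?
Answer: 476039/48300 ≈ 9.8559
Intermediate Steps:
T = -6 (T = -1/3*18 = -6)
-3349*1/(25*(w(-5) + T)) - 842/644 = -3349*1/(25*((-1 - 5) - 6)) - 842/644 = -3349*1/(25*(-6 - 6)) - 842*1/644 = -3349/(25*(-12)) - 421/322 = -3349/(-300) - 421/322 = -3349*(-1/300) - 421/322 = 3349/300 - 421/322 = 476039/48300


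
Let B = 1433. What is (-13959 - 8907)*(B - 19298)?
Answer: 408501090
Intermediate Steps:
(-13959 - 8907)*(B - 19298) = (-13959 - 8907)*(1433 - 19298) = -22866*(-17865) = 408501090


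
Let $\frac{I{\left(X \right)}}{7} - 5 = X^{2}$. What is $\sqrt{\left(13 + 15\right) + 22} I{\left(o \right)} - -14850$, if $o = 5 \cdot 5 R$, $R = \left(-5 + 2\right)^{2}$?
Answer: $14850 + 1772050 \sqrt{2} \approx 2.5209 \cdot 10^{6}$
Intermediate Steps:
$R = 9$ ($R = \left(-3\right)^{2} = 9$)
$o = 225$ ($o = 5 \cdot 5 \cdot 9 = 25 \cdot 9 = 225$)
$I{\left(X \right)} = 35 + 7 X^{2}$
$\sqrt{\left(13 + 15\right) + 22} I{\left(o \right)} - -14850 = \sqrt{\left(13 + 15\right) + 22} \left(35 + 7 \cdot 225^{2}\right) - -14850 = \sqrt{28 + 22} \left(35 + 7 \cdot 50625\right) + 14850 = \sqrt{50} \left(35 + 354375\right) + 14850 = 5 \sqrt{2} \cdot 354410 + 14850 = 1772050 \sqrt{2} + 14850 = 14850 + 1772050 \sqrt{2}$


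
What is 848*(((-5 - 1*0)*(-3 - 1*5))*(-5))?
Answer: -169600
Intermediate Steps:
848*(((-5 - 1*0)*(-3 - 1*5))*(-5)) = 848*(((-5 + 0)*(-3 - 5))*(-5)) = 848*(-5*(-8)*(-5)) = 848*(40*(-5)) = 848*(-200) = -169600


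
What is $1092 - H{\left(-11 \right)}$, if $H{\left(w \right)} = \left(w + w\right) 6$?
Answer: $1224$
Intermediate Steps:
$H{\left(w \right)} = 12 w$ ($H{\left(w \right)} = 2 w 6 = 12 w$)
$1092 - H{\left(-11 \right)} = 1092 - 12 \left(-11\right) = 1092 - -132 = 1092 + 132 = 1224$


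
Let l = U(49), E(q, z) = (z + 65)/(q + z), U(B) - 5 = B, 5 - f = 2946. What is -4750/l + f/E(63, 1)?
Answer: -873133/297 ≈ -2939.8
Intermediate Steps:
f = -2941 (f = 5 - 1*2946 = 5 - 2946 = -2941)
U(B) = 5 + B
E(q, z) = (65 + z)/(q + z)
l = 54 (l = 5 + 49 = 54)
-4750/l + f/E(63, 1) = -4750/54 - 2941*(63 + 1)/(65 + 1) = -4750*1/54 - 2941/(66/64) = -2375/27 - 2941/((1/64)*66) = -2375/27 - 2941/33/32 = -2375/27 - 2941*32/33 = -2375/27 - 94112/33 = -873133/297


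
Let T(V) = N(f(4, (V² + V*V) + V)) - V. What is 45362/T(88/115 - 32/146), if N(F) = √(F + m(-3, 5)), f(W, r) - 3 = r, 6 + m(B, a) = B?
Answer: -290941888360/60560069 - 190406995*I*√342347358/181680207 ≈ -4804.2 - 19391.0*I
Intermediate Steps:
m(B, a) = -6 + B
f(W, r) = 3 + r
N(F) = √(-9 + F) (N(F) = √(F + (-6 - 3)) = √(F - 9) = √(-9 + F))
T(V) = √(-6 + V + 2*V²) - V (T(V) = √(-9 + (3 + ((V² + V*V) + V))) - V = √(-9 + (3 + ((V² + V²) + V))) - V = √(-9 + (3 + (2*V² + V))) - V = √(-9 + (3 + (V + 2*V²))) - V = √(-9 + (3 + V + 2*V²)) - V = √(-6 + V + 2*V²) - V)
45362/T(88/115 - 32/146) = 45362/(√(-6 + (88/115 - 32/146)*(1 + 2*(88/115 - 32/146))) - (88/115 - 32/146)) = 45362/(√(-6 + (88*(1/115) - 32*1/146)*(1 + 2*(88*(1/115) - 32*1/146))) - (88*(1/115) - 32*1/146)) = 45362/(√(-6 + (88/115 - 16/73)*(1 + 2*(88/115 - 16/73))) - (88/115 - 16/73)) = 45362/(√(-6 + 4584*(1 + 2*(4584/8395))/8395) - 1*4584/8395) = 45362/(√(-6 + 4584*(1 + 9168/8395)/8395) - 4584/8395) = 45362/(√(-6 + (4584/8395)*(17563/8395)) - 4584/8395) = 45362/(√(-6 + 80508792/70476025) - 4584/8395) = 45362/(√(-342347358/70476025) - 4584/8395) = 45362/(I*√342347358/8395 - 4584/8395) = 45362/(-4584/8395 + I*√342347358/8395)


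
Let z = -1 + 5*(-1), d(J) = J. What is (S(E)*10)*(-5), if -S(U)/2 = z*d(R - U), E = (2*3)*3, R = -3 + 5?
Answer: 9600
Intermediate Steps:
R = 2
E = 18 (E = 6*3 = 18)
z = -6 (z = -1 - 5 = -6)
S(U) = 24 - 12*U (S(U) = -(-12)*(2 - U) = -2*(-12 + 6*U) = 24 - 12*U)
(S(E)*10)*(-5) = ((24 - 12*18)*10)*(-5) = ((24 - 216)*10)*(-5) = -192*10*(-5) = -1920*(-5) = 9600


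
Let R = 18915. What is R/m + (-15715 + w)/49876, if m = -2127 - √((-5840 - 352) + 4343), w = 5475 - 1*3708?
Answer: -517437449431/56434419682 + 813345*I/4525978 ≈ -9.1688 + 0.17971*I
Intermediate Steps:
w = 1767 (w = 5475 - 3708 = 1767)
m = -2127 - 43*I (m = -2127 - √(-6192 + 4343) = -2127 - √(-1849) = -2127 - 43*I ≈ -2127.0 - 43.0*I)
R/m + (-15715 + w)/49876 = 18915/(-2127 - 43*I) + (-15715 + 1767)/49876 = 18915*((-2127 + 43*I)/4525978) - 13948*1/49876 = 18915*(-2127 + 43*I)/4525978 - 3487/12469 = -3487/12469 + 18915*(-2127 + 43*I)/4525978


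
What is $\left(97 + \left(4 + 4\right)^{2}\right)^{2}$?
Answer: $25921$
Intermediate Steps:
$\left(97 + \left(4 + 4\right)^{2}\right)^{2} = \left(97 + 8^{2}\right)^{2} = \left(97 + 64\right)^{2} = 161^{2} = 25921$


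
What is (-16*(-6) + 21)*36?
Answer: 4212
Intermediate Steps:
(-16*(-6) + 21)*36 = (96 + 21)*36 = 117*36 = 4212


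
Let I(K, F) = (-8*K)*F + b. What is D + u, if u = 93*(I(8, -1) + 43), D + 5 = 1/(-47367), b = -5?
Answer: 449086526/47367 ≈ 9481.0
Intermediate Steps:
I(K, F) = -5 - 8*F*K (I(K, F) = (-8*K)*F - 5 = -8*F*K - 5 = -5 - 8*F*K)
D = -236836/47367 (D = -5 + 1/(-47367) = -5 - 1/47367 = -236836/47367 ≈ -5.0000)
u = 9486 (u = 93*((-5 - 8*(-1)*8) + 43) = 93*((-5 + 64) + 43) = 93*(59 + 43) = 93*102 = 9486)
D + u = -236836/47367 + 9486 = 449086526/47367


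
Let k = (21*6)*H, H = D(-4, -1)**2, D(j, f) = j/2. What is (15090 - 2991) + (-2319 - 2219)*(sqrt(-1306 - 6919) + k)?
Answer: -2275053 - 22690*I*sqrt(329) ≈ -2.2751e+6 - 4.1156e+5*I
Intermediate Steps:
D(j, f) = j/2 (D(j, f) = j*(1/2) = j/2)
H = 4 (H = ((1/2)*(-4))**2 = (-2)**2 = 4)
k = 504 (k = (21*6)*4 = 126*4 = 504)
(15090 - 2991) + (-2319 - 2219)*(sqrt(-1306 - 6919) + k) = (15090 - 2991) + (-2319 - 2219)*(sqrt(-1306 - 6919) + 504) = 12099 - 4538*(sqrt(-8225) + 504) = 12099 - 4538*(5*I*sqrt(329) + 504) = 12099 - 4538*(504 + 5*I*sqrt(329)) = 12099 + (-2287152 - 22690*I*sqrt(329)) = -2275053 - 22690*I*sqrt(329)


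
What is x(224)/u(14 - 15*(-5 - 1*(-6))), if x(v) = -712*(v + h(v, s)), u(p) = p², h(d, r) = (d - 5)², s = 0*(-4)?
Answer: -34307720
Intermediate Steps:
s = 0
h(d, r) = (-5 + d)²
x(v) = -712*v - 712*(-5 + v)² (x(v) = -712*(v + (-5 + v)²) = -712*v - 712*(-5 + v)²)
x(224)/u(14 - 15*(-5 - 1*(-6))) = (-712*224 - 712*(-5 + 224)²)/((14 - 15*(-5 - 1*(-6)))²) = (-159488 - 712*219²)/((14 - 15*(-5 + 6))²) = (-159488 - 712*47961)/((14 - 15*1)²) = (-159488 - 34148232)/((14 - 15)²) = -34307720/((-1)²) = -34307720/1 = -34307720*1 = -34307720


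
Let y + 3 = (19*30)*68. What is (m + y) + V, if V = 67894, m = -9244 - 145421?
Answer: -48014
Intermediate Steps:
y = 38757 (y = -3 + (19*30)*68 = -3 + 570*68 = -3 + 38760 = 38757)
m = -154665
(m + y) + V = (-154665 + 38757) + 67894 = -115908 + 67894 = -48014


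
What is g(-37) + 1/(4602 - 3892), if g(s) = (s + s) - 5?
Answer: -56089/710 ≈ -78.999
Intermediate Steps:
g(s) = -5 + 2*s (g(s) = 2*s - 5 = -5 + 2*s)
g(-37) + 1/(4602 - 3892) = (-5 + 2*(-37)) + 1/(4602 - 3892) = (-5 - 74) + 1/710 = -79 + 1/710 = -56089/710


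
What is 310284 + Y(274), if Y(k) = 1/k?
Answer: 85017817/274 ≈ 3.1028e+5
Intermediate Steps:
310284 + Y(274) = 310284 + 1/274 = 85017817/274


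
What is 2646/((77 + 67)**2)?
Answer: 49/384 ≈ 0.12760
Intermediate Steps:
2646/((77 + 67)**2) = 2646/(144**2) = 2646/20736 = 2646*(1/20736) = 49/384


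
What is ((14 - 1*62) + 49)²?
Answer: 1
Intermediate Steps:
((14 - 1*62) + 49)² = ((14 - 62) + 49)² = (-48 + 49)² = 1² = 1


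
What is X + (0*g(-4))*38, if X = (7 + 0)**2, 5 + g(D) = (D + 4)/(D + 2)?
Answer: 49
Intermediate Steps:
g(D) = -5 + (4 + D)/(2 + D) (g(D) = -5 + (D + 4)/(D + 2) = -5 + (4 + D)/(2 + D))
X = 49 (X = 7**2 = 49)
X + (0*g(-4))*38 = 49 + (0*(2*(-3 - 2*(-4))/(2 - 4)))*38 = 49 + (0*(2*(-3 + 8)/(-2)))*38 = 49 + (0*(2*(-1/2)*5))*38 = 49 + (0*(-5))*38 = 49 + 0*38 = 49 + 0 = 49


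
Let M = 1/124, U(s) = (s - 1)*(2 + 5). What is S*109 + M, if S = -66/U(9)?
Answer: -27875/217 ≈ -128.46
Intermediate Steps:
U(s) = -7 + 7*s (U(s) = (-1 + s)*7 = -7 + 7*s)
M = 1/124 ≈ 0.0080645
S = -33/28 (S = -66/(-7 + 7*9) = -66/(-7 + 63) = -66/56 = -66*1/56 = -33/28 ≈ -1.1786)
S*109 + M = -33/28*109 + 1/124 = -3597/28 + 1/124 = -27875/217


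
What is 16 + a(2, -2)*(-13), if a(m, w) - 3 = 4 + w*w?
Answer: -127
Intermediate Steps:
a(m, w) = 7 + w**2 (a(m, w) = 3 + (4 + w*w) = 3 + (4 + w**2) = 7 + w**2)
16 + a(2, -2)*(-13) = 16 + (7 + (-2)**2)*(-13) = 16 + (7 + 4)*(-13) = 16 + 11*(-13) = 16 - 143 = -127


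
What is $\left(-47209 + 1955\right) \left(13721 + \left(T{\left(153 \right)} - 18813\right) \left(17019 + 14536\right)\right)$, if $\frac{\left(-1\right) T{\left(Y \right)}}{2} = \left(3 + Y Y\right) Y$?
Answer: $10257087114733316$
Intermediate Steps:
$T{\left(Y \right)} = - 2 Y \left(3 + Y^{2}\right)$ ($T{\left(Y \right)} = - 2 \left(3 + Y Y\right) Y = - 2 \left(3 + Y^{2}\right) Y = - 2 Y \left(3 + Y^{2}\right)$)
$\left(-47209 + 1955\right) \left(13721 + \left(T{\left(153 \right)} - 18813\right) \left(17019 + 14536\right)\right) = \left(-47209 + 1955\right) \left(13721 + \left(\left(-2\right) 153 \left(3 + 153^{2}\right) - 18813\right) \left(17019 + 14536\right)\right) = - 45254 \left(13721 + \left(\left(-2\right) 153 \left(3 + 23409\right) - 18813\right) 31555\right) = - 45254 \left(13721 + \left(\left(-2\right) 153 \cdot 23412 - 18813\right) 31555\right) = - 45254 \left(13721 + \left(-7164072 - 18813\right) 31555\right) = - 45254 \left(13721 - 226655936175\right) = \left(-45254\right) \left(-226655922454\right) = 10257087114733316$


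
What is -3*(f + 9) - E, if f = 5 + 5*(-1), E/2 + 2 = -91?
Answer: 159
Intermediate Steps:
E = -186 (E = -4 + 2*(-91) = -4 - 182 = -186)
f = 0 (f = 5 - 5 = 0)
-3*(f + 9) - E = -3*(0 + 9) - 1*(-186) = -3*9 + 186 = -27 + 186 = 159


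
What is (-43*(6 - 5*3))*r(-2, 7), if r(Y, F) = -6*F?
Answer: -16254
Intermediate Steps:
(-43*(6 - 5*3))*r(-2, 7) = (-43*(6 - 5*3))*(-6*7) = -43*(6 - 15)*(-42) = -43*(-9)*(-42) = 387*(-42) = -16254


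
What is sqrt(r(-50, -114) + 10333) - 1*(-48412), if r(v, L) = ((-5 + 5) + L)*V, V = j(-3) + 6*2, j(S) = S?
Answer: 48412 + sqrt(9307) ≈ 48509.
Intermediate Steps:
V = 9 (V = -3 + 6*2 = -3 + 12 = 9)
r(v, L) = 9*L (r(v, L) = ((-5 + 5) + L)*9 = (0 + L)*9 = L*9 = 9*L)
sqrt(r(-50, -114) + 10333) - 1*(-48412) = sqrt(9*(-114) + 10333) - 1*(-48412) = sqrt(-1026 + 10333) + 48412 = sqrt(9307) + 48412 = 48412 + sqrt(9307)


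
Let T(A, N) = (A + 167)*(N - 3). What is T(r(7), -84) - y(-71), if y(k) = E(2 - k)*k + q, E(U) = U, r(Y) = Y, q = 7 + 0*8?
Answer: -9962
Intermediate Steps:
q = 7 (q = 7 + 0 = 7)
T(A, N) = (-3 + N)*(167 + A) (T(A, N) = (167 + A)*(-3 + N) = (-3 + N)*(167 + A))
y(k) = 7 + k*(2 - k) (y(k) = (2 - k)*k + 7 = k*(2 - k) + 7 = 7 + k*(2 - k))
T(r(7), -84) - y(-71) = (-501 - 3*7 + 167*(-84) + 7*(-84)) - (7 - 1*(-71)*(-2 - 71)) = (-501 - 21 - 14028 - 588) - (7 - 1*(-71)*(-73)) = -15138 - (7 - 5183) = -15138 - 1*(-5176) = -15138 + 5176 = -9962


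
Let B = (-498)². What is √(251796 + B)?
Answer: 70*√102 ≈ 706.96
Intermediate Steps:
B = 248004
√(251796 + B) = √(251796 + 248004) = √499800 = 70*√102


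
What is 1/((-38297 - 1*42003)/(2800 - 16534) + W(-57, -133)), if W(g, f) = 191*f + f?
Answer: -6867/175315562 ≈ -3.9169e-5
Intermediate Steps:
W(g, f) = 192*f
1/((-38297 - 1*42003)/(2800 - 16534) + W(-57, -133)) = 1/((-38297 - 1*42003)/(2800 - 16534) + 192*(-133)) = 1/((-38297 - 42003)/(-13734) - 25536) = 1/(-80300*(-1/13734) - 25536) = 1/(40150/6867 - 25536) = 1/(-175315562/6867) = -6867/175315562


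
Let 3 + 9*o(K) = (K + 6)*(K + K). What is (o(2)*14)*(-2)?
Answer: -812/9 ≈ -90.222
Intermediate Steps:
o(K) = -⅓ + 2*K*(6 + K)/9 (o(K) = -⅓ + ((K + 6)*(K + K))/9 = -⅓ + ((6 + K)*(2*K))/9 = -⅓ + (2*K*(6 + K))/9 = -⅓ + 2*K*(6 + K)/9)
(o(2)*14)*(-2) = ((-⅓ + (2/9)*2² + (4/3)*2)*14)*(-2) = ((-⅓ + (2/9)*4 + 8/3)*14)*(-2) = ((-⅓ + 8/9 + 8/3)*14)*(-2) = ((29/9)*14)*(-2) = (406/9)*(-2) = -812/9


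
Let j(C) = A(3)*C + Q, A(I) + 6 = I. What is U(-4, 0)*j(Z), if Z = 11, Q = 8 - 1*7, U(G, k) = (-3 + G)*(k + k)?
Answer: 0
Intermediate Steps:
U(G, k) = 2*k*(-3 + G) (U(G, k) = (-3 + G)*(2*k) = 2*k*(-3 + G))
A(I) = -6 + I
Q = 1 (Q = 8 - 7 = 1)
j(C) = 1 - 3*C (j(C) = (-6 + 3)*C + 1 = -3*C + 1 = 1 - 3*C)
U(-4, 0)*j(Z) = (2*0*(-3 - 4))*(1 - 3*11) = (2*0*(-7))*(1 - 33) = 0*(-32) = 0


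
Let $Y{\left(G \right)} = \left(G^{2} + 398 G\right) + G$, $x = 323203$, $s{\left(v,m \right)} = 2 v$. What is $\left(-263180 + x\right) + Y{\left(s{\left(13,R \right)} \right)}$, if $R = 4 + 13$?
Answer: $71073$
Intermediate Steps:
$R = 17$
$Y{\left(G \right)} = G^{2} + 399 G$
$\left(-263180 + x\right) + Y{\left(s{\left(13,R \right)} \right)} = \left(-263180 + 323203\right) + 2 \cdot 13 \left(399 + 2 \cdot 13\right) = 60023 + 26 \left(399 + 26\right) = 60023 + 26 \cdot 425 = 60023 + 11050 = 71073$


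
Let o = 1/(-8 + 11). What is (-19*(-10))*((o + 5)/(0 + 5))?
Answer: 608/3 ≈ 202.67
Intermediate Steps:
o = ⅓ (o = 1/3 = ⅓ ≈ 0.33333)
(-19*(-10))*((o + 5)/(0 + 5)) = (-19*(-10))*((⅓ + 5)/(0 + 5)) = 190*((16/3)/5) = 190*((16/3)*(⅕)) = 190*(16/15) = 608/3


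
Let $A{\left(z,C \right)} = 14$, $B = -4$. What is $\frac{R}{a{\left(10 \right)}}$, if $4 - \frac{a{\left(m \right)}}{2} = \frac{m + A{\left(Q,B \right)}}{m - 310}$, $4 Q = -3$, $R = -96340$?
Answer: $- \frac{602125}{51} \approx -11806.0$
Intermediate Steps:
$Q = - \frac{3}{4}$ ($Q = \frac{1}{4} \left(-3\right) = - \frac{3}{4} \approx -0.75$)
$a{\left(m \right)} = 8 - \frac{2 \left(14 + m\right)}{-310 + m}$ ($a{\left(m \right)} = 8 - 2 \frac{m + 14}{m - 310} = 8 - 2 \frac{14 + m}{-310 + m} = 8 - \frac{2 \left(14 + m\right)}{-310 + m}$)
$\frac{R}{a{\left(10 \right)}} = - \frac{96340}{6 \frac{1}{-310 + 10} \left(-418 + 10\right)} = - \frac{96340}{6 \frac{1}{-300} \left(-408\right)} = - \frac{96340}{6 \left(- \frac{1}{300}\right) \left(-408\right)} = - \frac{96340}{\frac{204}{25}} = \left(-96340\right) \frac{25}{204} = - \frac{602125}{51}$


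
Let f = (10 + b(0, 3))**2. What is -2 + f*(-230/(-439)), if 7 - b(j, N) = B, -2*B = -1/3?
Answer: 1157311/7902 ≈ 146.46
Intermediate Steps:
B = 1/6 (B = -(-1)/(2*3) = -1/2*(-1/3) = 1/6 ≈ 0.16667)
b(j, N) = 41/6 (b(j, N) = 7 - 1*1/6 = 7 - 1/6 = 41/6)
f = 10201/36 (f = (10 + 41/6)**2 = (101/6)**2 = 10201/36 ≈ 283.36)
-2 + f*(-230/(-439)) = -2 + 10201*(-230/(-439))/36 = -2 + 10201*(-230*(-1/439))/36 = -2 + (10201/36)*(230/439) = -2 + 1173115/7902 = 1157311/7902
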